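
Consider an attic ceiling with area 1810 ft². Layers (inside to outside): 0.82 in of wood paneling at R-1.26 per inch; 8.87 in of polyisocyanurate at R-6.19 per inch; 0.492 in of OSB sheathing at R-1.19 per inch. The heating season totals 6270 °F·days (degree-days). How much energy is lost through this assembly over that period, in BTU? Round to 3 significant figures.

4820000 BTU

0.82 × 1.26 = 1.033
8.87 × 6.19 = 54.91
0.492 × 1.19 = 0.5855
R_total = 1.033 + 54.91 + 0.5855 = 56.52 ft²·°F·h/BTU
E = A × HDD × 24 / R = 1810 × 6270 × 24 / 56.52 = 4819000 BTU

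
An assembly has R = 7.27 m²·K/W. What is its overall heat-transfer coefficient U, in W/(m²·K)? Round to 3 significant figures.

0.138 W/(m²·K)

U = 1/R = 1/7.27 = 0.1376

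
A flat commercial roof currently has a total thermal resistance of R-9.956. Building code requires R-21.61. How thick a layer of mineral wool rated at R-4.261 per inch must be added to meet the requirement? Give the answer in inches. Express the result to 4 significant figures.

2.735 in

ΔR = 21.61 − 9.956 = 11.654 ft²·°F·h/BTU
L = ΔR / (R/in) = 11.654/4.261 = 2.735 in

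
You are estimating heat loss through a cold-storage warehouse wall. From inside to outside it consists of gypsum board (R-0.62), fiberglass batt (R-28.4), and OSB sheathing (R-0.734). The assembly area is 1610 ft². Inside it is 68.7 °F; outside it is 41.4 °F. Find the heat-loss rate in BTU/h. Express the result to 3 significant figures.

1480 BTU/h

R_total = 0.62 + 28.4 + 0.734 = 29.75 ft²·°F·h/BTU
Q = A·ΔT/R = 1610 × (68.7 − 41.4) / 29.75 = 1477 BTU/h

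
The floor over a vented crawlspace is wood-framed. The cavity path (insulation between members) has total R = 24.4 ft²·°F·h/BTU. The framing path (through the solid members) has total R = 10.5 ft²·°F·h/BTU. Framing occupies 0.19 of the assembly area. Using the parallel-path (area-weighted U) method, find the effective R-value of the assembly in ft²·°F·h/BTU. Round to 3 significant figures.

U_eff = 0.81/24.4 + 0.19/10.5 = 0.0332 + 0.0181 = 0.05129
R_eff = 1/U_eff = 19.5 ft²·°F·h/BTU

19.5 ft²·°F·h/BTU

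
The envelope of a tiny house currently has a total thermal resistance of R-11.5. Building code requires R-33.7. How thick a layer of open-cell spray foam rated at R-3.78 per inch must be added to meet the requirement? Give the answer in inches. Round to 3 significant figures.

ΔR = 33.7 − 11.5 = 22.2 ft²·°F·h/BTU
L = ΔR / (R/in) = 22.2/3.78 = 5.873 in

5.87 in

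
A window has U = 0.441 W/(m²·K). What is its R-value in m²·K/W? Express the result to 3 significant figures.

2.27 m²·K/W

R = 1/U = 1/0.441 = 2.268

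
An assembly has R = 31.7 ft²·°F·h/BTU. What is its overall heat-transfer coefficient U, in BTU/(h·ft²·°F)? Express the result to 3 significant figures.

U = 1/R = 1/31.7 = 0.03155

0.0315 BTU/(h·ft²·°F)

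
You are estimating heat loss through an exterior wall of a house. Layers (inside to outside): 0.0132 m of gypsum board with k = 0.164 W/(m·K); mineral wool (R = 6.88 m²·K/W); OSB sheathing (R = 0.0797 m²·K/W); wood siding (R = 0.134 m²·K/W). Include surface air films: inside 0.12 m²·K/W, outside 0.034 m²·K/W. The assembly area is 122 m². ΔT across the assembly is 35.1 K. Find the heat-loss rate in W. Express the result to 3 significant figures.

0.0132/0.164 = 0.08049
R_total = 0.12 + 0.08049 + 6.88 + 0.0797 + 0.134 + 0.034 = 7.328 m²·K/W
Q = A·ΔT/R = 122 × 35.1 / 7.328 = 584.3 W

584 W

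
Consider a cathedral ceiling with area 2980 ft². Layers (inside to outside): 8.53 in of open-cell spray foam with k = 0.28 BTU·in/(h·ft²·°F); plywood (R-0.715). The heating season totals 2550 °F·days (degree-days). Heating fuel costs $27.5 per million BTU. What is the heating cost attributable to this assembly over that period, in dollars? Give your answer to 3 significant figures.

161 dollars

8.53/0.28 = 30.46
R_total = 30.46 + 0.715 = 31.18 ft²·°F·h/BTU
E = A × HDD × 24 / R = 2980 × 2550 × 24 / 31.18 = 5849000 BTU
Cost = 5849000/10⁶ × 27.5 = $160.9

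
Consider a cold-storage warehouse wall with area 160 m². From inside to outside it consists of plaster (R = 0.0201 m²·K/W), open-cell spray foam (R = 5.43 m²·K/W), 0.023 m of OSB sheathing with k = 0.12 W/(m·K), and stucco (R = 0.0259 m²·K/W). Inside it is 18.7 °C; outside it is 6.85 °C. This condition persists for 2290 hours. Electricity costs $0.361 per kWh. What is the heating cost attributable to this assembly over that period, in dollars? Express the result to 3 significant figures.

0.023/0.12 = 0.1917
R_total = 0.0201 + 5.43 + 0.1917 + 0.0259 = 5.668 m²·K/W
Q = 160 × (18.7 − 6.85) / 5.668 = 334.5 W
E = 334.5 W × 2290 h / 1000 = 766.1 kWh
Cost = 766.1 × 0.361 = $276.6

277 dollars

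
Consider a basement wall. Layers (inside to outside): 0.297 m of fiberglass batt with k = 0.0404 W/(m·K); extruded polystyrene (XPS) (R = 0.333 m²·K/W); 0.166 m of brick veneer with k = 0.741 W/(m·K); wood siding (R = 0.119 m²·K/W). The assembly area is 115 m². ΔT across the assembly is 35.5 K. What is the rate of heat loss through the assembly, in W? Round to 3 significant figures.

509 W

0.297/0.0404 = 7.351
0.166/0.741 = 0.224
R_total = 7.351 + 0.333 + 0.224 + 0.119 = 8.028 m²·K/W
Q = A·ΔT/R = 115 × 35.5 / 8.028 = 508.6 W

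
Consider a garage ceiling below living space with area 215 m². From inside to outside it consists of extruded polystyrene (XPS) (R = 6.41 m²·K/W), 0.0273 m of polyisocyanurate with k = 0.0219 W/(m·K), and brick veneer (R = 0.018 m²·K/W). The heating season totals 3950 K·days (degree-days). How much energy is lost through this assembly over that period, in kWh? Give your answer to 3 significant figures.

2660 kWh

0.0273/0.0219 = 1.247
R_total = 6.41 + 1.247 + 0.018 = 7.675 m²·K/W
E = A × HDD × 24 / R / 1000 = 215 × 3950 × 24 / 7.675 / 1000 = 2656 kWh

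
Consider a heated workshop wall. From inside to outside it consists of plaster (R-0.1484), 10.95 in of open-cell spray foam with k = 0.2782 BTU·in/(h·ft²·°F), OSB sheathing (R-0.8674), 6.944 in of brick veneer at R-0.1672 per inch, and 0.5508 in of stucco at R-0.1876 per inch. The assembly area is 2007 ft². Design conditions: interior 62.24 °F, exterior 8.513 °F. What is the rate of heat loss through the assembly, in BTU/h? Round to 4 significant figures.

10.95/0.2782 = 39.36
6.944 × 0.1672 = 1.161
0.5508 × 0.1876 = 0.10333
R_total = 0.1484 + 39.36 + 0.8674 + 1.161 + 0.10333 = 41.64 ft²·°F·h/BTU
Q = A·ΔT/R = 2007 × (62.24 − 8.513) / 41.64 = 2589.6 BTU/h

2590 BTU/h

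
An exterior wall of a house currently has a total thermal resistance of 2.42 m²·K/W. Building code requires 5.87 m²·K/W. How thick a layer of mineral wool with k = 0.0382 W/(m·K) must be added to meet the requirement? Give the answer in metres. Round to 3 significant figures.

ΔR = 5.87 − 2.42 = 3.45 m²·K/W
L = ΔR × k = 3.45 × 0.0382 = 0.1318 m

0.132 m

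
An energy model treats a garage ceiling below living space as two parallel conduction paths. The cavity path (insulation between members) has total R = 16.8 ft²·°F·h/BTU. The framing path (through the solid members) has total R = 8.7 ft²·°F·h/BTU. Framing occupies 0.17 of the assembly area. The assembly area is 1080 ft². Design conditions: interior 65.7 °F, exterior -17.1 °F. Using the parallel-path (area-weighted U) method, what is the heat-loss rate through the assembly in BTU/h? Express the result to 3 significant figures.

6170 BTU/h

U_eff = 0.83/16.8 + 0.17/8.7 = 0.0494 + 0.01954 = 0.06894
R_eff = 1/U_eff = 14.5 ft²·°F·h/BTU
Q = 1080 × (65.7 − (-17.1)) / 14.5 = 6165 BTU/h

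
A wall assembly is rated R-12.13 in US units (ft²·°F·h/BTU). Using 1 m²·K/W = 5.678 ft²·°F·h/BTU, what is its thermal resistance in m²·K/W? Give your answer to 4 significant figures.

R_SI = 12.13/5.678 = 2.1363

2.136 m²·K/W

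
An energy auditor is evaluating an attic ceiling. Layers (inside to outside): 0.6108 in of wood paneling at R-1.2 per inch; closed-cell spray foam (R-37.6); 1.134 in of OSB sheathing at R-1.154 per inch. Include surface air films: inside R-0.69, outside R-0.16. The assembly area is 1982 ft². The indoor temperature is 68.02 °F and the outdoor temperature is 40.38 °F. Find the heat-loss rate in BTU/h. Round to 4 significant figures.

1353 BTU/h

0.6108 × 1.2 = 0.73296
1.134 × 1.154 = 1.3086
R_total = 0.69 + 0.73296 + 37.6 + 1.3086 + 0.16 = 40.492 ft²·°F·h/BTU
Q = A·ΔT/R = 1982 × (68.02 − 40.38) / 40.492 = 1352.9 BTU/h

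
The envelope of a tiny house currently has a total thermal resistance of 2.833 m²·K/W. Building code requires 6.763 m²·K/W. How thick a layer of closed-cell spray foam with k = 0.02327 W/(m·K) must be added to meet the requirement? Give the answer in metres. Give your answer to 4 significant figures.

0.09145 m

ΔR = 6.763 − 2.833 = 3.93 m²·K/W
L = ΔR × k = 3.93 × 0.02327 = 0.091451 m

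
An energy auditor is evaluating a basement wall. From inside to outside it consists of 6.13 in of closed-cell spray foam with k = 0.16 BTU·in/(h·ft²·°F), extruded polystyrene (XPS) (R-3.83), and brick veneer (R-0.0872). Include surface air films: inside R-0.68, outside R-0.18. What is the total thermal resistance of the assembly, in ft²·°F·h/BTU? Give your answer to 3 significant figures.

43.1 ft²·°F·h/BTU

6.13/0.16 = 38.31
R_total = 0.68 + 38.31 + 3.83 + 0.0872 + 0.18 = 43.09 ft²·°F·h/BTU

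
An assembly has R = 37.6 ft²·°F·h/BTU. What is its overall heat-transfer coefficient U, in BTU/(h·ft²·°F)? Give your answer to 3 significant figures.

0.0266 BTU/(h·ft²·°F)

U = 1/R = 1/37.6 = 0.0266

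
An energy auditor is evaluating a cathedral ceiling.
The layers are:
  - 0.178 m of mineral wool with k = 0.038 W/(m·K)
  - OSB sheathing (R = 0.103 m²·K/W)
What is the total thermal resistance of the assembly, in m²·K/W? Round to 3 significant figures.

4.79 m²·K/W

0.178/0.038 = 4.684
R_total = 4.684 + 0.103 = 4.787 m²·K/W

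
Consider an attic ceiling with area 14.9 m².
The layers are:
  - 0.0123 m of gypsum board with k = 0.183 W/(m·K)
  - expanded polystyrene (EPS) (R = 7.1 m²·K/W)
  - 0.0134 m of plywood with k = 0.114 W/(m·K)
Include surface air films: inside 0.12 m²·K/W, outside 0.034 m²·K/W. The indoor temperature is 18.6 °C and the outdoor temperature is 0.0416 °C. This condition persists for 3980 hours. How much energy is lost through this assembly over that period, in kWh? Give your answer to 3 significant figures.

0.0123/0.183 = 0.06721
0.0134/0.114 = 0.1175
R_total = 0.12 + 0.06721 + 7.1 + 0.1175 + 0.034 = 7.439 m²·K/W
Q = 14.9 × (18.6 − 0.0416) / 7.439 = 37.17 W
E = 37.17 W × 3980 h / 1000 = 147.9 kWh

148 kWh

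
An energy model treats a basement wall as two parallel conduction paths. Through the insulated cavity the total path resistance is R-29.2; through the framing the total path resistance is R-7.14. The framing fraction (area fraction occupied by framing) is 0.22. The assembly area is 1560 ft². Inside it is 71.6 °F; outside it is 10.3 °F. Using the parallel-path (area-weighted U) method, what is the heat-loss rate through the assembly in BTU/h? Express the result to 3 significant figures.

5500 BTU/h

U_eff = 0.78/29.2 + 0.22/7.14 = 0.02671 + 0.03081 = 0.05752
R_eff = 1/U_eff = 17.38 ft²·°F·h/BTU
Q = 1560 × (71.6 − 10.3) / 17.38 = 5501 BTU/h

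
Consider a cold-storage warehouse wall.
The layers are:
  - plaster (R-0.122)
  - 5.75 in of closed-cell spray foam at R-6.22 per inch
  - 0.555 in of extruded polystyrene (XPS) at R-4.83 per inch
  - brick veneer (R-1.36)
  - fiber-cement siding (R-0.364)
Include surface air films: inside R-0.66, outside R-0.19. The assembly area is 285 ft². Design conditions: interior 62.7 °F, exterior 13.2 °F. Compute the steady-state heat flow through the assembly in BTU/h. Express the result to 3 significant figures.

343 BTU/h

5.75 × 6.22 = 35.77
0.555 × 4.83 = 2.681
R_total = 0.66 + 0.122 + 35.77 + 2.681 + 1.36 + 0.364 + 0.19 = 41.14 ft²·°F·h/BTU
Q = A·ΔT/R = 285 × (62.7 − 13.2) / 41.14 = 342.9 BTU/h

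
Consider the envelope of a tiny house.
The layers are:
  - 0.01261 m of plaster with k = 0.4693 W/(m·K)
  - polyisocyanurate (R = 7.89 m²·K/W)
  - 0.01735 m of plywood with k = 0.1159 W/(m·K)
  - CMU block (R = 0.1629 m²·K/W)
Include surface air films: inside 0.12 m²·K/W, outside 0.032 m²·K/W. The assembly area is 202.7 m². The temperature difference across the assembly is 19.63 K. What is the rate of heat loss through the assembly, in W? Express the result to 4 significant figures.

0.01261/0.4693 = 0.02687
0.01735/0.1159 = 0.1497
R_total = 0.12 + 0.02687 + 7.89 + 0.1497 + 0.1629 + 0.032 = 8.3815 m²·K/W
Q = A·ΔT/R = 202.7 × 19.63 / 8.3815 = 474.74 W

474.7 W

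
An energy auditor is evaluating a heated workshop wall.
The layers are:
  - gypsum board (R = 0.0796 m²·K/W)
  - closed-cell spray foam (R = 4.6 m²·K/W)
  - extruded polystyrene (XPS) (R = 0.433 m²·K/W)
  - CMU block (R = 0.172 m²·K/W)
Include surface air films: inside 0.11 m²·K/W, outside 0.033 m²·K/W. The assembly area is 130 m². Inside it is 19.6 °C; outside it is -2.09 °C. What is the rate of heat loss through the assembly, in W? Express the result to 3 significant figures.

520 W

R_total = 0.11 + 0.0796 + 4.6 + 0.433 + 0.172 + 0.033 = 5.428 m²·K/W
Q = A·ΔT/R = 130 × (19.6 − (-2.09)) / 5.428 = 519.5 W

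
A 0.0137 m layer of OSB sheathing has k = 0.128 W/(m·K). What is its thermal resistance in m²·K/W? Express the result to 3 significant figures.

0.107 m²·K/W

R = L/k = 0.0137/0.128 = 0.107 m²·K/W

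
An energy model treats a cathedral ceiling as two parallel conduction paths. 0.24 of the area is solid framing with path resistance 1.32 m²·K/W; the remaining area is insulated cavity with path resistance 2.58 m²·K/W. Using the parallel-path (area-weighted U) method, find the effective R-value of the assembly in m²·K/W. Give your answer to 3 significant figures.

2.10 m²·K/W

U_eff = 0.76/2.58 + 0.24/1.32 = 0.2946 + 0.1818 = 0.4764
R_eff = 1/U_eff = 2.099 m²·K/W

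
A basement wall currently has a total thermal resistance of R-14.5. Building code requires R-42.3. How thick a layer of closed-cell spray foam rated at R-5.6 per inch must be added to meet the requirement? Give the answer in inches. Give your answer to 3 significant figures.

4.96 in

ΔR = 42.3 − 14.5 = 27.8 ft²·°F·h/BTU
L = ΔR / (R/in) = 27.8/5.6 = 4.964 in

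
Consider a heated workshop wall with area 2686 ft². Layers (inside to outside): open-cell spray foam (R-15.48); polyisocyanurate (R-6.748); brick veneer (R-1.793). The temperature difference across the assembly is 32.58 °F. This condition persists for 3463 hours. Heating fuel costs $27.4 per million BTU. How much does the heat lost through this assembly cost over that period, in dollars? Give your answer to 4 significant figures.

R_total = 15.48 + 6.748 + 1.793 = 24.021 ft²·°F·h/BTU
Q = 2686 × 32.58 / 24.021 = 3643.1 BTU/h
E = 3643.1 × 3463 = 12616000 BTU
Cost = 12616000/10⁶ × 27.4 = $345.68

345.7 dollars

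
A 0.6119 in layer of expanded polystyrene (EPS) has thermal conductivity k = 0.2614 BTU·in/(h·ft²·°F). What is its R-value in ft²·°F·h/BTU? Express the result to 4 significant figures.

R = L/k = 0.6119/0.2614 = 2.3409 ft²·°F·h/BTU

2.341 ft²·°F·h/BTU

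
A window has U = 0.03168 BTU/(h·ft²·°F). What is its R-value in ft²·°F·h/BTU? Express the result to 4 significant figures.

31.57 ft²·°F·h/BTU

R = 1/U = 1/0.03168 = 31.566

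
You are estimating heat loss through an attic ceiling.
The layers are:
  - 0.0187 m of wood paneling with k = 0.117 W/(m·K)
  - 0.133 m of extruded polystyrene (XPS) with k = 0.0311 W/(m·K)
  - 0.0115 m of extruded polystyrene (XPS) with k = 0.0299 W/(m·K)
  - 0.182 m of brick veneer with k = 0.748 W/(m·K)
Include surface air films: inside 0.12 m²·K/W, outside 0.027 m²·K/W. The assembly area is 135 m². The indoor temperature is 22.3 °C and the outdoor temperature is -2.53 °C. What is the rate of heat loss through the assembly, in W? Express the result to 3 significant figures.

0.0187/0.117 = 0.1598
0.133/0.0311 = 4.277
0.0115/0.0299 = 0.3846
0.182/0.748 = 0.2433
R_total = 0.12 + 0.1598 + 4.277 + 0.3846 + 0.2433 + 0.027 = 5.211 m²·K/W
Q = A·ΔT/R = 135 × (22.3 − (-2.53)) / 5.211 = 643.2 W

643 W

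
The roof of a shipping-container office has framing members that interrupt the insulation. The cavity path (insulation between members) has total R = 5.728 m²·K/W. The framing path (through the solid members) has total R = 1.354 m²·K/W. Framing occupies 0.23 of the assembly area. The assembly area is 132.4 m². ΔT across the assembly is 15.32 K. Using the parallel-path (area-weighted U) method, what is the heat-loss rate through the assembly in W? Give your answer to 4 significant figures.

617.2 W

U_eff = 0.77/5.728 + 0.23/1.354 = 0.13443 + 0.16987 = 0.30429
R_eff = 1/U_eff = 3.2863 m²·K/W
Q = 132.4 × 15.32 / 3.2863 = 617.22 W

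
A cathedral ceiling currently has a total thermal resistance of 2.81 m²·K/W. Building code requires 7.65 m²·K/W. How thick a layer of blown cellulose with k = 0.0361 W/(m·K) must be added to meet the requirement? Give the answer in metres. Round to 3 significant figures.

0.175 m

ΔR = 7.65 − 2.81 = 4.84 m²·K/W
L = ΔR × k = 4.84 × 0.0361 = 0.1747 m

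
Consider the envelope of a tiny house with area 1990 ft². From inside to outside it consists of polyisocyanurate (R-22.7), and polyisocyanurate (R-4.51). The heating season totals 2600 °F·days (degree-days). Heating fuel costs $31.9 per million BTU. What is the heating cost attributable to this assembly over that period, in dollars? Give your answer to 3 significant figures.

146 dollars

R_total = 22.7 + 4.51 = 27.21 ft²·°F·h/BTU
E = A × HDD × 24 / R = 1990 × 2600 × 24 / 27.21 = 4564000 BTU
Cost = 4564000/10⁶ × 31.9 = $145.6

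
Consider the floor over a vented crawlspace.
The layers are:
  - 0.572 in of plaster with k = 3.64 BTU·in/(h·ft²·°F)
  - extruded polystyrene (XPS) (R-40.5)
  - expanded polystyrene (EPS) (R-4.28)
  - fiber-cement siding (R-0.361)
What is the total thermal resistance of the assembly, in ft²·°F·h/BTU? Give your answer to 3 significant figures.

45.3 ft²·°F·h/BTU

0.572/3.64 = 0.1571
R_total = 0.1571 + 40.5 + 4.28 + 0.361 = 45.3 ft²·°F·h/BTU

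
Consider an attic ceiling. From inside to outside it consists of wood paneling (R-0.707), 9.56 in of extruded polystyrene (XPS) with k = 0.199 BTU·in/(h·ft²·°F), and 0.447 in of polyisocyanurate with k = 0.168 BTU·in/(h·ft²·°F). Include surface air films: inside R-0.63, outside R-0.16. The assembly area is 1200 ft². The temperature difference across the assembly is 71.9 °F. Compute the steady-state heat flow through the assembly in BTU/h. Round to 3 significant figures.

9.56/0.199 = 48.04
0.447/0.168 = 2.661
R_total = 0.63 + 0.707 + 48.04 + 2.661 + 0.16 = 52.2 ft²·°F·h/BTU
Q = A·ΔT/R = 1200 × 71.9 / 52.2 = 1653 BTU/h

1650 BTU/h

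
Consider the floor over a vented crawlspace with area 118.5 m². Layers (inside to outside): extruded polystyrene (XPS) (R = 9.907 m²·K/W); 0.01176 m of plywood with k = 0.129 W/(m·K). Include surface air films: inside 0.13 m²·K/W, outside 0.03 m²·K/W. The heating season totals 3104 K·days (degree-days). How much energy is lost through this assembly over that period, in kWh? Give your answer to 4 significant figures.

869.0 kWh

0.01176/0.129 = 0.091163
R_total = 0.13 + 9.907 + 0.091163 + 0.03 = 10.158 m²·K/W
E = A × HDD × 24 / R / 1000 = 118.5 × 3104 × 24 / 10.158 / 1000 = 869.03 kWh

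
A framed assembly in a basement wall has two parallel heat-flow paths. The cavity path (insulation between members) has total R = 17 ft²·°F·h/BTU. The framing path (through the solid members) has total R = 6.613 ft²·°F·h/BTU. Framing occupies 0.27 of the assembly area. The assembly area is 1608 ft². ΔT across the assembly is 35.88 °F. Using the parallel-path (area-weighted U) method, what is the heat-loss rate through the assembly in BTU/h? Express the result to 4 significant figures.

4833 BTU/h

U_eff = 0.73/17 + 0.27/6.613 = 0.042941 + 0.040829 = 0.08377
R_eff = 1/U_eff = 11.937 ft²·°F·h/BTU
Q = 1608 × 35.88 / 11.937 = 4833.1 BTU/h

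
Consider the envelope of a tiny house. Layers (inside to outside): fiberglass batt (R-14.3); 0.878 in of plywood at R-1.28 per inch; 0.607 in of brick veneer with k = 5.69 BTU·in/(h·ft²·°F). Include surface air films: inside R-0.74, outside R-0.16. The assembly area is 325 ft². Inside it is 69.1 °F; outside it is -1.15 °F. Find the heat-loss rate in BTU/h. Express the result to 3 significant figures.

0.878 × 1.28 = 1.124
0.607/5.69 = 0.1067
R_total = 0.74 + 14.3 + 1.124 + 0.1067 + 0.16 = 16.43 ft²·°F·h/BTU
Q = A·ΔT/R = 325 × (69.1 − (-1.15)) / 16.43 = 1390 BTU/h

1390 BTU/h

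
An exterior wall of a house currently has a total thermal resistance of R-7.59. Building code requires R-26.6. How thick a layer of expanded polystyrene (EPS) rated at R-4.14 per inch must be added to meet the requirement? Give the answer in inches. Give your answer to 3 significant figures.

4.59 in

ΔR = 26.6 − 7.59 = 19.01 ft²·°F·h/BTU
L = ΔR / (R/in) = 19.01/4.14 = 4.592 in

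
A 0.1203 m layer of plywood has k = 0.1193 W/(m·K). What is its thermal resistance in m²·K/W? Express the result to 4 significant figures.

1.008 m²·K/W

R = L/k = 0.1203/0.1193 = 1.0084 m²·K/W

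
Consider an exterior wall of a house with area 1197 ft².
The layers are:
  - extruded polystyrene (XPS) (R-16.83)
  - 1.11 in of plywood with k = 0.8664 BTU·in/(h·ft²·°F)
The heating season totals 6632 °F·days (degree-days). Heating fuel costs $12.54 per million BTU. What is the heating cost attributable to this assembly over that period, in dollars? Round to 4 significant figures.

131.9 dollars

1.11/0.8664 = 1.2812
R_total = 16.83 + 1.2812 = 18.111 ft²·°F·h/BTU
E = A × HDD × 24 / R = 1197 × 6632 × 24 / 18.111 = 10520000 BTU
Cost = 10520000/10⁶ × 12.54 = $131.92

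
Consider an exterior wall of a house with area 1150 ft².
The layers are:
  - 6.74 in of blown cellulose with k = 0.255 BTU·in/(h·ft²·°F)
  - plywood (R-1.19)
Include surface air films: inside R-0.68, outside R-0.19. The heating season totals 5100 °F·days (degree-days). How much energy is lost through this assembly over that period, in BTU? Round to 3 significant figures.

4940000 BTU

6.74/0.255 = 26.43
R_total = 0.68 + 26.43 + 1.19 + 0.19 = 28.49 ft²·°F·h/BTU
E = A × HDD × 24 / R = 1150 × 5100 × 24 / 28.49 = 4940000 BTU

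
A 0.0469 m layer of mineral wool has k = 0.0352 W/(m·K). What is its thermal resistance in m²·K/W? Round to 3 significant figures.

1.33 m²·K/W

R = L/k = 0.0469/0.0352 = 1.332 m²·K/W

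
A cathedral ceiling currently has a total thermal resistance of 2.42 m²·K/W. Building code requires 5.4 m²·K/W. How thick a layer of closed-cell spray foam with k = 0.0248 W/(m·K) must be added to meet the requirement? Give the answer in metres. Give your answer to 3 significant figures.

ΔR = 5.4 − 2.42 = 2.98 m²·K/W
L = ΔR × k = 2.98 × 0.0248 = 0.0739 m

0.0739 m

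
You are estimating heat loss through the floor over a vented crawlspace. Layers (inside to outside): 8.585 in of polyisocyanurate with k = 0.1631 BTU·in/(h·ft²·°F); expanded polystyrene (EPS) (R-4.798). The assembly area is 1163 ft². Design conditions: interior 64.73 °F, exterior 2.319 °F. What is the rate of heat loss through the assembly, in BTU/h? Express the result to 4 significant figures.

8.585/0.1631 = 52.636
R_total = 52.636 + 4.798 = 57.434 ft²·°F·h/BTU
Q = A·ΔT/R = 1163 × (64.73 − 2.319) / 57.434 = 1263.8 BTU/h

1264 BTU/h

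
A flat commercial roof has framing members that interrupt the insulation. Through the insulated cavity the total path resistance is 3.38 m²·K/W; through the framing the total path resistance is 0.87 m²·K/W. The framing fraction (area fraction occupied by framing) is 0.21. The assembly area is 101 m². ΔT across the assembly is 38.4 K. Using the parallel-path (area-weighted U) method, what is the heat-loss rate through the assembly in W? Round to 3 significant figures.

U_eff = 0.79/3.38 + 0.21/0.87 = 0.2337 + 0.2414 = 0.4751
R_eff = 1/U_eff = 2.105 m²·K/W
Q = 101 × 38.4 / 2.105 = 1843 W

1840 W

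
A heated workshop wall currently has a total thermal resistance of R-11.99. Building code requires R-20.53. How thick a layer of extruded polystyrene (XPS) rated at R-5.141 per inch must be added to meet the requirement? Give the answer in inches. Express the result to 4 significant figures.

1.661 in

ΔR = 20.53 − 11.99 = 8.54 ft²·°F·h/BTU
L = ΔR / (R/in) = 8.54/5.141 = 1.6612 in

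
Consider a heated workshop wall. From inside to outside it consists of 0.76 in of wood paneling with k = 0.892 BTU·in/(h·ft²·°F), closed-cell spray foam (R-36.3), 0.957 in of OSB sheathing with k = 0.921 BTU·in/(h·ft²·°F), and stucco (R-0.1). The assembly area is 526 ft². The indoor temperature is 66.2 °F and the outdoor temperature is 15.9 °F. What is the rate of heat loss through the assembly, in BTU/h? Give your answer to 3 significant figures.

691 BTU/h

0.76/0.892 = 0.852
0.957/0.921 = 1.039
R_total = 0.852 + 36.3 + 1.039 + 0.1 = 38.29 ft²·°F·h/BTU
Q = A·ΔT/R = 526 × (66.2 − 15.9) / 38.29 = 691 BTU/h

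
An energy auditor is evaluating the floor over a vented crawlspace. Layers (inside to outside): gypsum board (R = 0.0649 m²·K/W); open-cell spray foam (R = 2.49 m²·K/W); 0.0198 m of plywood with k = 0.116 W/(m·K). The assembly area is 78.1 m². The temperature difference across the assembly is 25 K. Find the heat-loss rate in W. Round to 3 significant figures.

716 W

0.0198/0.116 = 0.1707
R_total = 0.0649 + 2.49 + 0.1707 = 2.726 m²·K/W
Q = A·ΔT/R = 78.1 × 25 / 2.726 = 716.4 W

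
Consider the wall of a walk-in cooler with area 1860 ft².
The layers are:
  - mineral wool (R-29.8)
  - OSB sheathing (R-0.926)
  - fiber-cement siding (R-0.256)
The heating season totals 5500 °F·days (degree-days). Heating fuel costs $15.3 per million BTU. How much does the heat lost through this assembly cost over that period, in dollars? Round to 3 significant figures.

R_total = 29.8 + 0.926 + 0.256 = 30.98 ft²·°F·h/BTU
E = A × HDD × 24 / R = 1860 × 5500 × 24 / 30.98 = 7925000 BTU
Cost = 7925000/10⁶ × 15.3 = $121.2

121 dollars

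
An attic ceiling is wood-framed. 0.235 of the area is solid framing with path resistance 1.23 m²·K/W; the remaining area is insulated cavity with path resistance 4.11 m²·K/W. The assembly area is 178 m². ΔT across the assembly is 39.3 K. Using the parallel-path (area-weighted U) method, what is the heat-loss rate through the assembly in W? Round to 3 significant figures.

U_eff = 0.765/4.11 + 0.235/1.23 = 0.1861 + 0.1911 = 0.3772
R_eff = 1/U_eff = 2.651 m²·K/W
Q = 178 × 39.3 / 2.651 = 2639 W

2640 W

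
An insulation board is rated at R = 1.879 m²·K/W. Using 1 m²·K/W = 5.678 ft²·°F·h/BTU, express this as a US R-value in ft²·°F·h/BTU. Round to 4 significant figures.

10.67 ft²·°F·h/BTU

R_US = 1.879 × 5.678 = 10.669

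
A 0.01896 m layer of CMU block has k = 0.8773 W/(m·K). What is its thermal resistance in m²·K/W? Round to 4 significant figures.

0.02161 m²·K/W

R = L/k = 0.01896/0.8773 = 0.021612 m²·K/W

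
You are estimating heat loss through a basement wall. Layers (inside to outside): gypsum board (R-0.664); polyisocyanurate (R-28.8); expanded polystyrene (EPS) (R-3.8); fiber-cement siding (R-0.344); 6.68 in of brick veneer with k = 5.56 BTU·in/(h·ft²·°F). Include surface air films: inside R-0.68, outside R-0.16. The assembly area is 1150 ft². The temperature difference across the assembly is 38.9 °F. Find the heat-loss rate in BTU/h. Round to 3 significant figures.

1250 BTU/h

6.68/5.56 = 1.201
R_total = 0.68 + 0.664 + 28.8 + 3.8 + 0.344 + 1.201 + 0.16 = 35.65 ft²·°F·h/BTU
Q = A·ΔT/R = 1150 × 38.9 / 35.65 = 1255 BTU/h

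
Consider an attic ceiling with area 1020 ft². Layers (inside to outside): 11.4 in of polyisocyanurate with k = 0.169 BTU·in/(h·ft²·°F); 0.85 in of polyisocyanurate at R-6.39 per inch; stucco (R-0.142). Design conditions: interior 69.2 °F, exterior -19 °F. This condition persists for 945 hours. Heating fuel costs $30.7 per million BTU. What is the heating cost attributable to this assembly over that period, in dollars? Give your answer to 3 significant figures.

11.4/0.169 = 67.46
0.85 × 6.39 = 5.431
R_total = 67.46 + 5.431 + 0.142 = 73.03 ft²·°F·h/BTU
Q = 1020 × (69.2 − (-19)) / 73.03 = 1232 BTU/h
E = 1232 × 945 = 1164000 BTU
Cost = 1164000/10⁶ × 30.7 = $35.74

35.7 dollars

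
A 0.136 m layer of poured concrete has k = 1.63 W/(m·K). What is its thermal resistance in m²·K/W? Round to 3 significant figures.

0.0834 m²·K/W

R = L/k = 0.136/1.63 = 0.08344 m²·K/W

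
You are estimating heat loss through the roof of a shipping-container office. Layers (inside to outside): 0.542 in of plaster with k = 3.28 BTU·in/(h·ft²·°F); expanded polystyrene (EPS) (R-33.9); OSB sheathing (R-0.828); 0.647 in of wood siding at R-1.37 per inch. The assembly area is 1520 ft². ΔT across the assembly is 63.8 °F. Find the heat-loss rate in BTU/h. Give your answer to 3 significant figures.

0.542/3.28 = 0.1652
0.647 × 1.37 = 0.8864
R_total = 0.1652 + 33.9 + 0.828 + 0.8864 = 35.78 ft²·°F·h/BTU
Q = A·ΔT/R = 1520 × 63.8 / 35.78 = 2710 BTU/h

2710 BTU/h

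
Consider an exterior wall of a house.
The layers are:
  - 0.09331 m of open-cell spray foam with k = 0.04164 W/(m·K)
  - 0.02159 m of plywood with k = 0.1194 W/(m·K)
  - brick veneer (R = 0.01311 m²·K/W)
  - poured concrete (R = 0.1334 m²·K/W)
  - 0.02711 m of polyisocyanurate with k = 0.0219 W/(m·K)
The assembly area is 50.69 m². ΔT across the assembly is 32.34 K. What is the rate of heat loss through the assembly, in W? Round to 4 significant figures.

0.09331/0.04164 = 2.2409
0.02159/0.1194 = 0.18082
0.02711/0.0219 = 1.2379
R_total = 2.2409 + 0.18082 + 0.01311 + 0.1334 + 1.2379 = 3.8061 m²·K/W
Q = A·ΔT/R = 50.69 × 32.34 / 3.8061 = 430.71 W

430.7 W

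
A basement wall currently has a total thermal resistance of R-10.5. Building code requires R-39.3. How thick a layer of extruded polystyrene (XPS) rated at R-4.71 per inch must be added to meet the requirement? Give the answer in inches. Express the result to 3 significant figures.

6.11 in

ΔR = 39.3 − 10.5 = 28.8 ft²·°F·h/BTU
L = ΔR / (R/in) = 28.8/4.71 = 6.115 in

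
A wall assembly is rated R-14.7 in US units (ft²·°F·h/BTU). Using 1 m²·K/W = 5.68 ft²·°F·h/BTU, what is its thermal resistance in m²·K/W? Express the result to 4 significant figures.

2.588 m²·K/W

R_SI = 14.7/5.68 = 2.588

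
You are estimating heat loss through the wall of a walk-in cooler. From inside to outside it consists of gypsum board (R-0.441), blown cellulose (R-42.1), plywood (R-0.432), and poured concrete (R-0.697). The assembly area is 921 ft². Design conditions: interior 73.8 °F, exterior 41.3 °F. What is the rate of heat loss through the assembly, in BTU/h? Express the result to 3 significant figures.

685 BTU/h

R_total = 0.441 + 42.1 + 0.432 + 0.697 = 43.67 ft²·°F·h/BTU
Q = A·ΔT/R = 921 × (73.8 − 41.3) / 43.67 = 685.4 BTU/h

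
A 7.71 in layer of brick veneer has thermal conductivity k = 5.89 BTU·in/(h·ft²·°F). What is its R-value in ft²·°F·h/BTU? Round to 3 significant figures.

R = L/k = 7.71/5.89 = 1.309 ft²·°F·h/BTU

1.31 ft²·°F·h/BTU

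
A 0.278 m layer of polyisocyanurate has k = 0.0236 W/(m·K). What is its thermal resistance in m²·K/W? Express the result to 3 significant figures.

R = L/k = 0.278/0.0236 = 11.78 m²·K/W

11.8 m²·K/W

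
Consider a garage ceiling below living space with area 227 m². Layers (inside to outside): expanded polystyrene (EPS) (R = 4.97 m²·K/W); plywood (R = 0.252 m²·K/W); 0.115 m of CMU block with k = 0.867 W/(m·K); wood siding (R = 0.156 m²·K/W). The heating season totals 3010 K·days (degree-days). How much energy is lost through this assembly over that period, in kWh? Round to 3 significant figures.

2980 kWh

0.115/0.867 = 0.1326
R_total = 4.97 + 0.252 + 0.1326 + 0.156 = 5.511 m²·K/W
E = A × HDD × 24 / R / 1000 = 227 × 3010 × 24 / 5.511 / 1000 = 2976 kWh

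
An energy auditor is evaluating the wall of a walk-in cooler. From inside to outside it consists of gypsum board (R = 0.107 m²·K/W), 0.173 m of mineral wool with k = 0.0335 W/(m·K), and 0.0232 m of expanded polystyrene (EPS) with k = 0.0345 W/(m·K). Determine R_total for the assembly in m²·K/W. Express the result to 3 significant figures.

0.173/0.0335 = 5.164
0.0232/0.0345 = 0.6725
R_total = 0.107 + 5.164 + 0.6725 = 5.944 m²·K/W

5.94 m²·K/W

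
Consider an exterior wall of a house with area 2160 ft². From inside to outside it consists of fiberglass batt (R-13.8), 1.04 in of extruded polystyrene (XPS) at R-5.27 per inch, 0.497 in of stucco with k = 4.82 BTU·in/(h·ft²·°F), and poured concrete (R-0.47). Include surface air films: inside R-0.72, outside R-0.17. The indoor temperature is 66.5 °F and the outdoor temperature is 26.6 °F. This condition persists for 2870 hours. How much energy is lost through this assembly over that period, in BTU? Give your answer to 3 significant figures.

11900000 BTU

1.04 × 5.27 = 5.481
0.497/4.82 = 0.1031
R_total = 0.72 + 13.8 + 5.481 + 0.1031 + 0.47 + 0.17 = 20.74 ft²·°F·h/BTU
Q = 2160 × (66.5 − 26.6) / 20.74 = 4155 BTU/h
E = 4155 × 2870 = 11920000 BTU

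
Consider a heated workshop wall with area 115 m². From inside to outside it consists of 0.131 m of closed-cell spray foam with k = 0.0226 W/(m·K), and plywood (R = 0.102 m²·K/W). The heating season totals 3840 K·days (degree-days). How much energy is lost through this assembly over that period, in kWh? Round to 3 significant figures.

0.131/0.0226 = 5.796
R_total = 5.796 + 0.102 = 5.898 m²·K/W
E = A × HDD × 24 / R / 1000 = 115 × 3840 × 24 / 5.898 / 1000 = 1797 kWh

1800 kWh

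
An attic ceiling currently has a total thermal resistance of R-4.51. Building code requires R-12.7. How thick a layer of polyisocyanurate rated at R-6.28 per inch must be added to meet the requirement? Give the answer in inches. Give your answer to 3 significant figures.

1.30 in

ΔR = 12.7 − 4.51 = 8.19 ft²·°F·h/BTU
L = ΔR / (R/in) = 8.19/6.28 = 1.304 in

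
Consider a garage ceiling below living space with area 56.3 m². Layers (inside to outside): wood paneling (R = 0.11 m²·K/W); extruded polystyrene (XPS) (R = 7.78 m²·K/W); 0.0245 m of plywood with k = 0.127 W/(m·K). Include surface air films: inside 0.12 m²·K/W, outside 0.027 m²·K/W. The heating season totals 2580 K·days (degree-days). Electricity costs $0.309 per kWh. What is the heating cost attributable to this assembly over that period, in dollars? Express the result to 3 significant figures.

0.0245/0.127 = 0.1929
R_total = 0.12 + 0.11 + 7.78 + 0.1929 + 0.027 = 8.23 m²·K/W
E = A × HDD × 24 / R / 1000 = 56.3 × 2580 × 24 / 8.23 / 1000 = 423.6 kWh
Cost = 423.6 × 0.309 = $130.9

131 dollars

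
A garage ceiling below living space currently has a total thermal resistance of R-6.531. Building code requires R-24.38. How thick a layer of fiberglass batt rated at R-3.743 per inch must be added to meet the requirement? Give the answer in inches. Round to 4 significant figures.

ΔR = 24.38 − 6.531 = 17.849 ft²·°F·h/BTU
L = ΔR / (R/in) = 17.849/3.743 = 4.7686 in

4.769 in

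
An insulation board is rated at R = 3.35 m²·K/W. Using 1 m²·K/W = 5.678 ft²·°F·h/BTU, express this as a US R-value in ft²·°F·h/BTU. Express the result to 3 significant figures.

19.0 ft²·°F·h/BTU

R_US = 3.35 × 5.678 = 19.02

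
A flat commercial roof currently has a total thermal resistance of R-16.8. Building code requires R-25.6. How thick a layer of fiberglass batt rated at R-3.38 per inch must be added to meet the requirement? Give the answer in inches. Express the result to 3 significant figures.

2.60 in

ΔR = 25.6 − 16.8 = 8.8 ft²·°F·h/BTU
L = ΔR / (R/in) = 8.8/3.38 = 2.604 in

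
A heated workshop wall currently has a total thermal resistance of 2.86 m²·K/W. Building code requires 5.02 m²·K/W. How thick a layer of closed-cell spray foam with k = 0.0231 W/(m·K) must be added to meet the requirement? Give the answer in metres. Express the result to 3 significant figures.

0.0499 m

ΔR = 5.02 − 2.86 = 2.16 m²·K/W
L = ΔR × k = 2.16 × 0.0231 = 0.0499 m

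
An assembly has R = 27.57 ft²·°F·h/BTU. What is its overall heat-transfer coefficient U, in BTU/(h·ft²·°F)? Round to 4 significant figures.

U = 1/R = 1/27.57 = 0.036271

0.03627 BTU/(h·ft²·°F)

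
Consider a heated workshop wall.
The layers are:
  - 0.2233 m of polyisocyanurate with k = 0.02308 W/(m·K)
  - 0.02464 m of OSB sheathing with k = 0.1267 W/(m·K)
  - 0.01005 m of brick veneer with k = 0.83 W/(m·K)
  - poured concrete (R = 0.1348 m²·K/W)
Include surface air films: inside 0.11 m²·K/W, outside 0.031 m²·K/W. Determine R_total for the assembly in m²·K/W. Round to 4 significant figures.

10.16 m²·K/W

0.2233/0.02308 = 9.675
0.02464/0.1267 = 0.19448
0.01005/0.83 = 0.012108
R_total = 0.11 + 9.675 + 0.19448 + 0.012108 + 0.1348 + 0.031 = 10.157 m²·K/W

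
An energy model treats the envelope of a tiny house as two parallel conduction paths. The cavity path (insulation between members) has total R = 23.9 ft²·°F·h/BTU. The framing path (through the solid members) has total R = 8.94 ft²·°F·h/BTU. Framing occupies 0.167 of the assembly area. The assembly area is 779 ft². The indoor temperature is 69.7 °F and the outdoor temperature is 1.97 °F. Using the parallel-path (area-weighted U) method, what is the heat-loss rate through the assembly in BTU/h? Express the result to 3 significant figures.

2820 BTU/h

U_eff = 0.833/23.9 + 0.167/8.94 = 0.03485 + 0.01868 = 0.05353
R_eff = 1/U_eff = 18.68 ft²·°F·h/BTU
Q = 779 × (69.7 − 1.97) / 18.68 = 2825 BTU/h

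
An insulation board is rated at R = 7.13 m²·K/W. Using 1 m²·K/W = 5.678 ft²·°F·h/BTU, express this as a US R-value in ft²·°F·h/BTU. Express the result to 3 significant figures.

40.5 ft²·°F·h/BTU

R_US = 7.13 × 5.678 = 40.48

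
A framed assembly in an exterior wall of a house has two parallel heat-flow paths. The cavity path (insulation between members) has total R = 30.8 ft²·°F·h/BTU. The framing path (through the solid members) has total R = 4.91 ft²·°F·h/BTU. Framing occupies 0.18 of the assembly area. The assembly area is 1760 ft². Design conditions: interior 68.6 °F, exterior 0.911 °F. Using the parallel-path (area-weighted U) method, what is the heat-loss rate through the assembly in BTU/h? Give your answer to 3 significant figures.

U_eff = 0.82/30.8 + 0.18/4.91 = 0.02662 + 0.03666 = 0.06328
R_eff = 1/U_eff = 15.8 ft²·°F·h/BTU
Q = 1760 × (68.6 − 0.911) / 15.8 = 7539 BTU/h

7540 BTU/h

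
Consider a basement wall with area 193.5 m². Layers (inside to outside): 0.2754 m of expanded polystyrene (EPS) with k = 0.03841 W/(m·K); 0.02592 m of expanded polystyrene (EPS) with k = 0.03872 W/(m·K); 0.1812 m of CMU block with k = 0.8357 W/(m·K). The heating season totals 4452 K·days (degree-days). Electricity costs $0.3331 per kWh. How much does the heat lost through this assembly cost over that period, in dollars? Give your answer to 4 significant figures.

854.8 dollars

0.2754/0.03841 = 7.17
0.02592/0.03872 = 0.66942
0.1812/0.8357 = 0.21682
R_total = 7.17 + 0.66942 + 0.21682 = 8.0563 m²·K/W
E = A × HDD × 24 / R / 1000 = 193.5 × 4452 × 24 / 8.0563 / 1000 = 2566.3 kWh
Cost = 2566.3 × 0.3331 = $854.85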